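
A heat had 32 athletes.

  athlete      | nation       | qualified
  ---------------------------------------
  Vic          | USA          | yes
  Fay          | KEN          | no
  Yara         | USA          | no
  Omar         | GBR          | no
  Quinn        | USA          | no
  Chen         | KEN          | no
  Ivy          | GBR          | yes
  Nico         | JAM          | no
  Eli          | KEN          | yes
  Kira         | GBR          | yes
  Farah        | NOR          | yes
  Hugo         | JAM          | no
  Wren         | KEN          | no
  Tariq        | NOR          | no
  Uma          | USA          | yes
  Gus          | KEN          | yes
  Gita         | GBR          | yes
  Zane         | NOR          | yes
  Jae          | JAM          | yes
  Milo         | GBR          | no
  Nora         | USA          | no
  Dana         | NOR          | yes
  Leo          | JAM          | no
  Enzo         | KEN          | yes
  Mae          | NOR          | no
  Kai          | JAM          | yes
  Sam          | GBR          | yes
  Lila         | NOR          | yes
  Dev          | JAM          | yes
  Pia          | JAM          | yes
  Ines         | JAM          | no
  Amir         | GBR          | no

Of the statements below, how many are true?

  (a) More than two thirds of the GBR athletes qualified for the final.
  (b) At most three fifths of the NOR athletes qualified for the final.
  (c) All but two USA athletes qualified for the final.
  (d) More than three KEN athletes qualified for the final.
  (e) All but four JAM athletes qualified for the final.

1

(a) GBR: |A| = 7, |A ∩ B| = 4; needs |A ∩ B| / |A| > 2/3 — false.
(b) NOR: |A| = 6, |A ∩ B| = 4; needs |A ∩ B| / |A| ≤ 3/5 — false.
(c) USA: |A| = 5, |A ∩ B| = 2; needs |A ∖ B| = 2 — false.
(d) KEN: |A| = 6, |A ∩ B| = 3; needs |A ∩ B| > 3 — false.
(e) JAM: |A| = 8, |A ∩ B| = 4; needs |A ∖ B| = 4 — true.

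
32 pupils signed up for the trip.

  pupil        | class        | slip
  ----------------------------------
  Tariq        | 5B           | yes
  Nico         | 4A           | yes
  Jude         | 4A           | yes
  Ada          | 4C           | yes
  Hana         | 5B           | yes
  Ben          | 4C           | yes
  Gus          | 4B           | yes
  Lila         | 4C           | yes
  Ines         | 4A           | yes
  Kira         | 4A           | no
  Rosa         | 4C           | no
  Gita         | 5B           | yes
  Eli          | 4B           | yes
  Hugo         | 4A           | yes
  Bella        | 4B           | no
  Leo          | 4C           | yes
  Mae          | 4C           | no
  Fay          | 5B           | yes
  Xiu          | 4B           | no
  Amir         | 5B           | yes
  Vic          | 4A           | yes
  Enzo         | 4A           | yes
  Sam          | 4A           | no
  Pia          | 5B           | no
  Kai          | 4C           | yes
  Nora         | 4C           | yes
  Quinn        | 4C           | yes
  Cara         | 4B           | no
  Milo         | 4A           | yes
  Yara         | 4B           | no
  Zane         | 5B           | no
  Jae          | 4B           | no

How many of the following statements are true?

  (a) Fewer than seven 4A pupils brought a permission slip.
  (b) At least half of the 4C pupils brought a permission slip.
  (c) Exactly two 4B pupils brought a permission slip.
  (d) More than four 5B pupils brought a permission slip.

(a) 4A: |A| = 9, |A ∩ B| = 7; needs |A ∩ B| < 7 — false.
(b) 4C: |A| = 9, |A ∩ B| = 7; needs |A ∩ B| ≥ |A ∖ B| — true.
(c) 4B: |A| = 7, |A ∩ B| = 2; needs |A ∩ B| = 2 — true.
(d) 5B: |A| = 7, |A ∩ B| = 5; needs |A ∩ B| > 4 — true.

3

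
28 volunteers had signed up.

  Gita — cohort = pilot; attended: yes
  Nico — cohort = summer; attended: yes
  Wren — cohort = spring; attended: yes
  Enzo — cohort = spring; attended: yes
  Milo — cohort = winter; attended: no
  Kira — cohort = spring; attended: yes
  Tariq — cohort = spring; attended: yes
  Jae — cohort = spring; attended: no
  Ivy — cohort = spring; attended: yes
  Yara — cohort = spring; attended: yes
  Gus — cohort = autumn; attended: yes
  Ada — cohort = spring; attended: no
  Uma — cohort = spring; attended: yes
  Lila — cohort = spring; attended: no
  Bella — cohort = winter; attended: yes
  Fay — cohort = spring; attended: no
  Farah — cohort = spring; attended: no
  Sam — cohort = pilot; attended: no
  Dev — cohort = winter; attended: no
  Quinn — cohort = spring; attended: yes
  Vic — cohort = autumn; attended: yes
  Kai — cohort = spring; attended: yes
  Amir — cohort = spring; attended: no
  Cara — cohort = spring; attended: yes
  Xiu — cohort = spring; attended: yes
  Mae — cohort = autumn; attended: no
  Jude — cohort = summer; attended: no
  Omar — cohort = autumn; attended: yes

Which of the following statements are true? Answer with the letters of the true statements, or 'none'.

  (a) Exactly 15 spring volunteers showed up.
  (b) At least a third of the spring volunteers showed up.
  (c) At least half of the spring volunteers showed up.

|A| = 17, |A ∩ B| = 11, |A ∖ B| = 6.
(a) |A ∩ B| = 15: fails.
(b) |A ∩ B| / |A| ≥ 1/3: holds.
(c) |A ∩ B| ≥ |A ∖ B|: holds.

(b), (c)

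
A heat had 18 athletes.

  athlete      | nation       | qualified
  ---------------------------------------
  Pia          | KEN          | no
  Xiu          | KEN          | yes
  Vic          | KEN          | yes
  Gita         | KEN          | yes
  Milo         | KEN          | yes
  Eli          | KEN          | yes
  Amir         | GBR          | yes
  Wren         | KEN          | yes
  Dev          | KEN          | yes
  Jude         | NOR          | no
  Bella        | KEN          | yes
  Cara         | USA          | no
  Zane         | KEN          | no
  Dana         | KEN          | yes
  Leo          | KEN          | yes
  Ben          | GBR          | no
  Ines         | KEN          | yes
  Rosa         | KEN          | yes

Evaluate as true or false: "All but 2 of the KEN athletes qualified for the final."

The determiner here denotes the relation: |A ∖ B| = 2.
A (the restrictor) = {Pia, Xiu, Vic, Gita, Milo, Eli, Wren, Dev, Bella, Zane, Dana, Leo, Ines, Rosa}, |A| = 14.
A ∖ B = {Pia, Zane}, so |A ∖ B| = 2.
|A ∖ B| = 2, so the statement is true.

True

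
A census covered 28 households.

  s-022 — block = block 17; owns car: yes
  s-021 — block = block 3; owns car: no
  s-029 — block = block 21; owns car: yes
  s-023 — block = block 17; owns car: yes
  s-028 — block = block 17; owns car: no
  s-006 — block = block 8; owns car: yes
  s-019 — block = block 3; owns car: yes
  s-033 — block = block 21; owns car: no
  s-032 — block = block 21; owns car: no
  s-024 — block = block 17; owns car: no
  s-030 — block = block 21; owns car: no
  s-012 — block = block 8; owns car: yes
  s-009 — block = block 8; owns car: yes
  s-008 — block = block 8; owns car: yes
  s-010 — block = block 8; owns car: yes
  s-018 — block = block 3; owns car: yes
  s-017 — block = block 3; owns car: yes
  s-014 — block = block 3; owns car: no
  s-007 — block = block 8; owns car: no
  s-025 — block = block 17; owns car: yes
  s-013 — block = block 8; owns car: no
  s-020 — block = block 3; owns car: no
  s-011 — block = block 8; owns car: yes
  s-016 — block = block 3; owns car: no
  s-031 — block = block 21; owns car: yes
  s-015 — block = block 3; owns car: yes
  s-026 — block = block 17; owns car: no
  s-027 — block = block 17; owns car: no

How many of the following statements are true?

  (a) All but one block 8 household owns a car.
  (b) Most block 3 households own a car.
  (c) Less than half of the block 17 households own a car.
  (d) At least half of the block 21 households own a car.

(a) block 8: |A| = 8, |A ∩ B| = 6; needs |A ∖ B| = 1 — false.
(b) block 3: |A| = 8, |A ∩ B| = 4; needs |A ∩ B| > |A ∖ B| — false.
(c) block 17: |A| = 7, |A ∩ B| = 3; needs |A ∩ B| < |A ∖ B| — true.
(d) block 21: |A| = 5, |A ∩ B| = 2; needs |A ∩ B| ≥ |A ∖ B| — false.

1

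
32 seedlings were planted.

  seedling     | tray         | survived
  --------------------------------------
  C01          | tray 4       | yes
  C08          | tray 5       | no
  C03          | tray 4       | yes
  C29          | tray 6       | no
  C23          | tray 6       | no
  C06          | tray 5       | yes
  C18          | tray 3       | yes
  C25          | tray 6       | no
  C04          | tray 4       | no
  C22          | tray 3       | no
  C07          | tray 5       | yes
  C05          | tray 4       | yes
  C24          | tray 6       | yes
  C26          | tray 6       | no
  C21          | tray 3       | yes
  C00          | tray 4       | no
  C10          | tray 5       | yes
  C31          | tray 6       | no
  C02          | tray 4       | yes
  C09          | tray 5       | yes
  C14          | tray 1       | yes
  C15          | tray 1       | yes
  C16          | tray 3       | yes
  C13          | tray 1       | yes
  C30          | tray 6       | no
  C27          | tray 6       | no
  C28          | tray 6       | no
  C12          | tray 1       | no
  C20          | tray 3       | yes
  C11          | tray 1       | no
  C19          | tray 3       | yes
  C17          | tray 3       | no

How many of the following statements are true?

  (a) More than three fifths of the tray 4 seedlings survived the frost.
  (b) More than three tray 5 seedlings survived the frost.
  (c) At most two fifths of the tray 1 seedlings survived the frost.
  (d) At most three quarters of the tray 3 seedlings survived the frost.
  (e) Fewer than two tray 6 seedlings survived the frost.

4

(a) tray 4: |A| = 6, |A ∩ B| = 4; needs |A ∩ B| / |A| > 3/5 — true.
(b) tray 5: |A| = 5, |A ∩ B| = 4; needs |A ∩ B| > 3 — true.
(c) tray 1: |A| = 5, |A ∩ B| = 3; needs |A ∩ B| / |A| ≤ 2/5 — false.
(d) tray 3: |A| = 7, |A ∩ B| = 5; needs |A ∩ B| / |A| ≤ 3/4 — true.
(e) tray 6: |A| = 9, |A ∩ B| = 1; needs |A ∩ B| < 2 — true.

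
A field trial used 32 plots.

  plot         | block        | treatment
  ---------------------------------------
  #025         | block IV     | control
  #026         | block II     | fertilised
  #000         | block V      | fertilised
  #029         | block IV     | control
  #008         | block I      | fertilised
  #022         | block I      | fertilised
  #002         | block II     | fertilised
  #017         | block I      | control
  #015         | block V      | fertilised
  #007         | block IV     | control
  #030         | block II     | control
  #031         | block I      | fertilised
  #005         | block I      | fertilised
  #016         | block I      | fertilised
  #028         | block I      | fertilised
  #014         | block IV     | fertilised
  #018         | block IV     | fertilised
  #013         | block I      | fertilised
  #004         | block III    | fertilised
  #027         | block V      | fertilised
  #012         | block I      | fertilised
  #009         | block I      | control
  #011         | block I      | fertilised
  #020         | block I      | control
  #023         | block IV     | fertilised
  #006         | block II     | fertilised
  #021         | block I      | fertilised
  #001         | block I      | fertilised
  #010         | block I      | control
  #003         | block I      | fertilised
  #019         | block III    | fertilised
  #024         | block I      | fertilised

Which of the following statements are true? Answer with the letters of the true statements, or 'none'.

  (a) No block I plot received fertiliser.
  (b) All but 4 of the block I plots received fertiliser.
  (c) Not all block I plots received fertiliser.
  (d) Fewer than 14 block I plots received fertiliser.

|A| = 17, |A ∩ B| = 13, |A ∖ B| = 4.
(a) A ∩ B = ∅ (|A ∩ B| = 0): fails.
(b) |A ∖ B| = 4: holds.
(c) A ⊄ B (|A ∖ B| ≥ 1): holds.
(d) |A ∩ B| < 14: holds.

(b), (c), (d)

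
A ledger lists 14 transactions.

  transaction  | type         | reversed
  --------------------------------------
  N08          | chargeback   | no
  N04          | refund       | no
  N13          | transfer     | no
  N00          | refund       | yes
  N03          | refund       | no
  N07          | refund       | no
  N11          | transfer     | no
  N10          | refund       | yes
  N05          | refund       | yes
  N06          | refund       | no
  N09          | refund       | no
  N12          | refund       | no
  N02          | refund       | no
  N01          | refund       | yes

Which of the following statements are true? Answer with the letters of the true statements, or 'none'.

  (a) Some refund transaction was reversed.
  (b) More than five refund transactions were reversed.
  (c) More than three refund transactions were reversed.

|A| = 11, |A ∩ B| = 4, |A ∖ B| = 7.
(a) A ∩ B ≠ ∅ (|A ∩ B| ≥ 1): holds.
(b) |A ∩ B| > 5: fails.
(c) |A ∩ B| > 3: holds.

(a), (c)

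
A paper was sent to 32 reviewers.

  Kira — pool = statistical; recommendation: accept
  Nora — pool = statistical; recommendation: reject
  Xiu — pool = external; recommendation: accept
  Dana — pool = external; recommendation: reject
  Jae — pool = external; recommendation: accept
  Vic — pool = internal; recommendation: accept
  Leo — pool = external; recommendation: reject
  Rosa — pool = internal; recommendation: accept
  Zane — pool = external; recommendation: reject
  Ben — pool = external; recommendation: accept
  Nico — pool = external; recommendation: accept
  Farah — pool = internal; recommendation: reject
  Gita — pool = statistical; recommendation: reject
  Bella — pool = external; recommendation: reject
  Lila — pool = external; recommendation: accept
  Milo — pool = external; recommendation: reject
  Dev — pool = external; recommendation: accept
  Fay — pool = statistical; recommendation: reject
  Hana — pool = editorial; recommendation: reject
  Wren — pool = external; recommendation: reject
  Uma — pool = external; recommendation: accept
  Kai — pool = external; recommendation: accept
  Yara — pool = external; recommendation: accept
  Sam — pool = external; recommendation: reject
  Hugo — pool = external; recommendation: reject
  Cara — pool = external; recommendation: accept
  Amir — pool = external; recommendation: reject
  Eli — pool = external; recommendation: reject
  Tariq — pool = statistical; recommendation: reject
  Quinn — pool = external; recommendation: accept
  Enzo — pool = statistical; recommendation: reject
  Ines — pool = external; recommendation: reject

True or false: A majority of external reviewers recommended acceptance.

Truth condition: |A ∩ B| > |A ∖ B|.
|A| = 22, |A ∩ B| = 11, |A ∖ B| = 11.
11 = 11, so the statement is false.

False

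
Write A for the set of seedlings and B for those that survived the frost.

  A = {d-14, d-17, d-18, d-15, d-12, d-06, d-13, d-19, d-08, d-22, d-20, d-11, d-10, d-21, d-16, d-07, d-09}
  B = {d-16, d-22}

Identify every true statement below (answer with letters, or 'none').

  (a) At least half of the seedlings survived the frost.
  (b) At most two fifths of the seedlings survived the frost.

(b)

|A| = 17, |A ∩ B| = 2, |A ∖ B| = 15.
(a) |A ∩ B| ≥ |A ∖ B|: fails.
(b) |A ∩ B| / |A| ≤ 2/5: holds.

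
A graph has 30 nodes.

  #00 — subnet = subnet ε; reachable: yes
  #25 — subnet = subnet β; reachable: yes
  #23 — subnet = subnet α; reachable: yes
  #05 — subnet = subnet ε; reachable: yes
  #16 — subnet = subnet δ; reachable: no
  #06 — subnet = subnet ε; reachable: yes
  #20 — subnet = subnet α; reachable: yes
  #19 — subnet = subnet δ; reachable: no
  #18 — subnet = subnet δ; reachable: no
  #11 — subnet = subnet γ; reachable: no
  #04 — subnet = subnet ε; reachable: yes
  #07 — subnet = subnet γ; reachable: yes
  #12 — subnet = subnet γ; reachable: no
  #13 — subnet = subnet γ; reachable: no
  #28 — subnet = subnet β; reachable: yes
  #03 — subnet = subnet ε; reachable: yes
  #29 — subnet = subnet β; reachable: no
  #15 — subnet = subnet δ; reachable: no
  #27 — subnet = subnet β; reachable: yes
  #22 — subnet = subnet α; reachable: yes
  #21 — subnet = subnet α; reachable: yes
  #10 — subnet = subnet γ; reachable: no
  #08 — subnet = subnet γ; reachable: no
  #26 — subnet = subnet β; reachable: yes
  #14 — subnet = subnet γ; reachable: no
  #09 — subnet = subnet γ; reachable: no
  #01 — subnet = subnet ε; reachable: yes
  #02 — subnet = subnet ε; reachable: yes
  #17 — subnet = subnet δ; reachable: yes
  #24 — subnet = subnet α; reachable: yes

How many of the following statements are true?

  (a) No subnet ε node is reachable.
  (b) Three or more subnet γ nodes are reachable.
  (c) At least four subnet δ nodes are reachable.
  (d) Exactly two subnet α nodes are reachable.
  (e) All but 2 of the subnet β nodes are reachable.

(a) subnet ε: |A| = 7, |A ∩ B| = 7; needs A ∩ B = ∅ (|A ∩ B| = 0) — false.
(b) subnet γ: |A| = 8, |A ∩ B| = 1; needs |A ∩ B| ≥ 3 — false.
(c) subnet δ: |A| = 5, |A ∩ B| = 1; needs |A ∩ B| ≥ 4 — false.
(d) subnet α: |A| = 5, |A ∩ B| = 5; needs |A ∩ B| = 2 — false.
(e) subnet β: |A| = 5, |A ∩ B| = 4; needs |A ∖ B| = 2 — false.

0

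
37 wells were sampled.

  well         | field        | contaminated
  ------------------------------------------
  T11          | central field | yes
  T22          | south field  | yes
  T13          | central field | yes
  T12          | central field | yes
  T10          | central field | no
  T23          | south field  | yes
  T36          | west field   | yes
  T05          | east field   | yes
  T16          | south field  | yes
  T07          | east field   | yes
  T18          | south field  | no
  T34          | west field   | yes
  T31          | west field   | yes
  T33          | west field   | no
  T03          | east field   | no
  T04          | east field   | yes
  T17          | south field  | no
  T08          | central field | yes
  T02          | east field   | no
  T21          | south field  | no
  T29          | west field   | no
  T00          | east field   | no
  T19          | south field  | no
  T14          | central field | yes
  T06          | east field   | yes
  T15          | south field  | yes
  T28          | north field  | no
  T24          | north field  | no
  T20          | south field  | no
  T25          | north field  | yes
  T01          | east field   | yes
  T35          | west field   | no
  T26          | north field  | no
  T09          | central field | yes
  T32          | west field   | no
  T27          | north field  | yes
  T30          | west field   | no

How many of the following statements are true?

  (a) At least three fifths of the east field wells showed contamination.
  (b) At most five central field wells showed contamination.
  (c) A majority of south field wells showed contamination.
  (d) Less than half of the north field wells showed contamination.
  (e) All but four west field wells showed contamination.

(a) east field: |A| = 8, |A ∩ B| = 5; needs |A ∩ B| / |A| ≥ 3/5 — true.
(b) central field: |A| = 7, |A ∩ B| = 6; needs |A ∩ B| ≤ 5 — false.
(c) south field: |A| = 9, |A ∩ B| = 4; needs |A ∩ B| > |A ∖ B| — false.
(d) north field: |A| = 5, |A ∩ B| = 2; needs |A ∩ B| < |A ∖ B| — true.
(e) west field: |A| = 8, |A ∩ B| = 3; needs |A ∖ B| = 4 — false.

2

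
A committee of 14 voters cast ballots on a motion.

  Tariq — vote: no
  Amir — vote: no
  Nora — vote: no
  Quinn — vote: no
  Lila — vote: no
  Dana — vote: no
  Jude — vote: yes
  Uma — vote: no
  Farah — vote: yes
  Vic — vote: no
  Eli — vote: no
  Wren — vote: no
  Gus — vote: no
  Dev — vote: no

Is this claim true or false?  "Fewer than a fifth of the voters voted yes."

True

Truth condition: |A ∩ B| / |A| < 1/5.
A (the restrictor) = {Tariq, Amir, Nora, Quinn, Lila, Dana, Jude, Uma, Farah, Vic, Eli, Wren, Gus, Dev}, |A| = 14.
A ∩ B = {Jude, Farah}, so |A ∩ B| = 2.
A ∖ B = {Tariq, Amir, Nora, Quinn, Lila, Dana, Uma, Vic, Eli, Wren, Gus, Dev}, so |A ∖ B| = 12.
|A ∩ B|/|A| = 2/14, so the statement is true.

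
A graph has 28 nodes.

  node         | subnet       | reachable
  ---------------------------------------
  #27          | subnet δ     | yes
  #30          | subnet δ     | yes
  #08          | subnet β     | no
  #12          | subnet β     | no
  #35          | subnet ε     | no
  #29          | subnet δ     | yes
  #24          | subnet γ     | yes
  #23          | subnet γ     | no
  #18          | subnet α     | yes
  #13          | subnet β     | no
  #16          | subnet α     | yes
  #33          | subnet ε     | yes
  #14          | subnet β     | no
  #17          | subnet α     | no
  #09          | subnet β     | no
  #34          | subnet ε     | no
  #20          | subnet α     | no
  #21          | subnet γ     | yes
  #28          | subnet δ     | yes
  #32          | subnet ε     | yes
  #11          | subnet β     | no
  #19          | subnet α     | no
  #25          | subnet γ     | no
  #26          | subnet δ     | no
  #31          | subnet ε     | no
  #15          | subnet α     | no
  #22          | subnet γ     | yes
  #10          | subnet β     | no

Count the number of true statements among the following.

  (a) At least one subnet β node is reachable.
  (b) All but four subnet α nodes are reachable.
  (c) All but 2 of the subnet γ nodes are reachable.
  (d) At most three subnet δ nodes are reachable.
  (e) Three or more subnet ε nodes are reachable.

2

(a) subnet β: |A| = 7, |A ∩ B| = 0; needs A ∩ B ≠ ∅ (|A ∩ B| ≥ 1) — false.
(b) subnet α: |A| = 6, |A ∩ B| = 2; needs |A ∖ B| = 4 — true.
(c) subnet γ: |A| = 5, |A ∩ B| = 3; needs |A ∖ B| = 2 — true.
(d) subnet δ: |A| = 5, |A ∩ B| = 4; needs |A ∩ B| ≤ 3 — false.
(e) subnet ε: |A| = 5, |A ∩ B| = 2; needs |A ∩ B| ≥ 3 — false.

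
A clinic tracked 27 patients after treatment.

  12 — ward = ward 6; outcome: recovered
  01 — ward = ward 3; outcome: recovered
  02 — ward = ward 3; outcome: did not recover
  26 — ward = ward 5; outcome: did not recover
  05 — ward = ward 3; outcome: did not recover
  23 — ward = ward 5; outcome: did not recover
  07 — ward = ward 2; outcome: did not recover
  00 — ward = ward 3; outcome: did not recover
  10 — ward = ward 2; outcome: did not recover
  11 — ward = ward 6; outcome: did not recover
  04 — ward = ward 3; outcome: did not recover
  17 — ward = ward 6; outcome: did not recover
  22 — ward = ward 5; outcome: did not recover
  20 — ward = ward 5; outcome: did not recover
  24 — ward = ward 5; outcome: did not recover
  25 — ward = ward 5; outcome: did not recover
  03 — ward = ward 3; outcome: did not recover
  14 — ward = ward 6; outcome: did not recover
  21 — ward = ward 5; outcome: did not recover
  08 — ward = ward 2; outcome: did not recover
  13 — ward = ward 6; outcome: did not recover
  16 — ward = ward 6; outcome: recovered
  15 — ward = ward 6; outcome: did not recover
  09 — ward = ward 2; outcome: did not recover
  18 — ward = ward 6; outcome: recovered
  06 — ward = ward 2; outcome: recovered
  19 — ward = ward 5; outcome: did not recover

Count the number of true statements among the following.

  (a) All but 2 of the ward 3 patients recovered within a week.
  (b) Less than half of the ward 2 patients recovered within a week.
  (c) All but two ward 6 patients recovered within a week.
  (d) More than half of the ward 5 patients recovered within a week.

(a) ward 3: |A| = 6, |A ∩ B| = 1; needs |A ∖ B| = 2 — false.
(b) ward 2: |A| = 5, |A ∩ B| = 1; needs |A ∩ B| < |A ∖ B| — true.
(c) ward 6: |A| = 8, |A ∩ B| = 3; needs |A ∖ B| = 2 — false.
(d) ward 5: |A| = 8, |A ∩ B| = 0; needs |A ∩ B| > |A ∖ B| — false.

1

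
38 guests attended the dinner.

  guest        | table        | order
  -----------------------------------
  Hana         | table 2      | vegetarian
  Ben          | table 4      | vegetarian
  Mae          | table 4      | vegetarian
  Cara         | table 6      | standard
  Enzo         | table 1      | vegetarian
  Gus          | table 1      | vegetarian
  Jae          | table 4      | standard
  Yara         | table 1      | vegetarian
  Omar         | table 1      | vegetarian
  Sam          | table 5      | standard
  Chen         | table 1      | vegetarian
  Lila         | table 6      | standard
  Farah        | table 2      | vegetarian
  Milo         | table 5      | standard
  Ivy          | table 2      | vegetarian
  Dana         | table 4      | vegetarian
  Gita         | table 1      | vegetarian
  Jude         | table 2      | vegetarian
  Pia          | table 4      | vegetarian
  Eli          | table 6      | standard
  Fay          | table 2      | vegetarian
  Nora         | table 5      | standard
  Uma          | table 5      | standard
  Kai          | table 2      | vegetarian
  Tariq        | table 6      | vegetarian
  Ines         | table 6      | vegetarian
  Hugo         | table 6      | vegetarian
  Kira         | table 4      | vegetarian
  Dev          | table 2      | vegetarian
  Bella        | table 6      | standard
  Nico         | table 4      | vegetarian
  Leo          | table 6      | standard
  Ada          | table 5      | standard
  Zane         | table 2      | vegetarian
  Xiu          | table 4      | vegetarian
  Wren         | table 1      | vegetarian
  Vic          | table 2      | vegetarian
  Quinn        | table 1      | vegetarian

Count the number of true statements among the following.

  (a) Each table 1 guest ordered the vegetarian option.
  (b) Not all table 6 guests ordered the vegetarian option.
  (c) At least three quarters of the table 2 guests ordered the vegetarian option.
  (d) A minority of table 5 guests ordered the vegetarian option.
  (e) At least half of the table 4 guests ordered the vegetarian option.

(a) table 1: |A| = 8, |A ∩ B| = 8; needs A ⊆ B, i.e. every element of A is in B (|A ∖ B| = 0) — true.
(b) table 6: |A| = 8, |A ∩ B| = 3; needs A ⊄ B (|A ∖ B| ≥ 1) — true.
(c) table 2: |A| = 9, |A ∩ B| = 9; needs |A ∩ B| / |A| ≥ 3/4 — true.
(d) table 5: |A| = 5, |A ∩ B| = 0; needs |A ∩ B| < |A ∖ B| — true.
(e) table 4: |A| = 8, |A ∩ B| = 7; needs |A ∩ B| ≥ |A ∖ B| — true.

5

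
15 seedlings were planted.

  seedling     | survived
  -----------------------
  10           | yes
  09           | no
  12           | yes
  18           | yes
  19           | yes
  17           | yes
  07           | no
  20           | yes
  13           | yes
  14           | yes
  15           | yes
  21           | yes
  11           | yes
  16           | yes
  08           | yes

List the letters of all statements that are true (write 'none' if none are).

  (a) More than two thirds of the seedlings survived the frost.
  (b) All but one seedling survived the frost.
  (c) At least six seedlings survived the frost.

|A| = 15, |A ∩ B| = 13, |A ∖ B| = 2.
(a) |A ∩ B| / |A| > 2/3: holds.
(b) |A ∖ B| = 1: fails.
(c) |A ∩ B| ≥ 6: holds.

(a), (c)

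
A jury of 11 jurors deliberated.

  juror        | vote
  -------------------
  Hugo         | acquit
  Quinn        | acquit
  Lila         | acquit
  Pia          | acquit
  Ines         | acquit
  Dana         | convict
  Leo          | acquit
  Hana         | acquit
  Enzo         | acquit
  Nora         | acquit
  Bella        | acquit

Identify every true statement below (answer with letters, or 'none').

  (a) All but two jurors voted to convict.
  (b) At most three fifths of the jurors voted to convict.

(b)

|A| = 11, |A ∩ B| = 1, |A ∖ B| = 10.
(a) |A ∖ B| = 2: fails.
(b) |A ∩ B| / |A| ≤ 3/5: holds.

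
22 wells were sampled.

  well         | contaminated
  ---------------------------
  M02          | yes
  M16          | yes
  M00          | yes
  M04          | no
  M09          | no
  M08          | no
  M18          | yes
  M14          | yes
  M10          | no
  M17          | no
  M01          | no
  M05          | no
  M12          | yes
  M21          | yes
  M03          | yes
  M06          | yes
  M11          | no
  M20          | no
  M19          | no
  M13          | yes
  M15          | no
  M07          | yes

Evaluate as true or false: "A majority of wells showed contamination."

False

'A majority of wells showed contamination' holds iff |A ∩ B| > |A ∖ B|.
|A| = 22, |A ∩ B| = 11, |A ∖ B| = 11.
11 = 11, so the statement is false.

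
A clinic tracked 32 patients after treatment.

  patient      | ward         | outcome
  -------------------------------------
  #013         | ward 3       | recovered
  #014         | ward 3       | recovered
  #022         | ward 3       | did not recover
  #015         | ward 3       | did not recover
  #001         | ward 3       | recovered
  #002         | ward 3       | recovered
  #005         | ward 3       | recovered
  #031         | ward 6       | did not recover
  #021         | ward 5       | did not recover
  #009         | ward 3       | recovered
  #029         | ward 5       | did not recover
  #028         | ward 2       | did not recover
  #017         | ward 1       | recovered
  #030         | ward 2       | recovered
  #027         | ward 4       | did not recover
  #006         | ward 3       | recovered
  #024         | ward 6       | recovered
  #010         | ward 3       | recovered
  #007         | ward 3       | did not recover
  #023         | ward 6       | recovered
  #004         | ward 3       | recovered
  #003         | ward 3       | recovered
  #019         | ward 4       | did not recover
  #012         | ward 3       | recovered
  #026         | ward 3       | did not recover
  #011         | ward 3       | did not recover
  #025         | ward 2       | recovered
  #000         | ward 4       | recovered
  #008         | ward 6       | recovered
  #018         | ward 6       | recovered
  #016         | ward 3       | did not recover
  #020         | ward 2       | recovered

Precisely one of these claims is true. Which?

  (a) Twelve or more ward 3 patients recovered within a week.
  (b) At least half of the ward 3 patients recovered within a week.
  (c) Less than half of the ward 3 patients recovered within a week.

(b)

|A| = 17, |A ∩ B| = 11, |A ∖ B| = 6.
(a) requires |A ∩ B| ≥ 12: false.
(b) requires |A ∩ B| ≥ |A ∖ B|: true.
(c) requires |A ∩ B| < |A ∖ B|: false.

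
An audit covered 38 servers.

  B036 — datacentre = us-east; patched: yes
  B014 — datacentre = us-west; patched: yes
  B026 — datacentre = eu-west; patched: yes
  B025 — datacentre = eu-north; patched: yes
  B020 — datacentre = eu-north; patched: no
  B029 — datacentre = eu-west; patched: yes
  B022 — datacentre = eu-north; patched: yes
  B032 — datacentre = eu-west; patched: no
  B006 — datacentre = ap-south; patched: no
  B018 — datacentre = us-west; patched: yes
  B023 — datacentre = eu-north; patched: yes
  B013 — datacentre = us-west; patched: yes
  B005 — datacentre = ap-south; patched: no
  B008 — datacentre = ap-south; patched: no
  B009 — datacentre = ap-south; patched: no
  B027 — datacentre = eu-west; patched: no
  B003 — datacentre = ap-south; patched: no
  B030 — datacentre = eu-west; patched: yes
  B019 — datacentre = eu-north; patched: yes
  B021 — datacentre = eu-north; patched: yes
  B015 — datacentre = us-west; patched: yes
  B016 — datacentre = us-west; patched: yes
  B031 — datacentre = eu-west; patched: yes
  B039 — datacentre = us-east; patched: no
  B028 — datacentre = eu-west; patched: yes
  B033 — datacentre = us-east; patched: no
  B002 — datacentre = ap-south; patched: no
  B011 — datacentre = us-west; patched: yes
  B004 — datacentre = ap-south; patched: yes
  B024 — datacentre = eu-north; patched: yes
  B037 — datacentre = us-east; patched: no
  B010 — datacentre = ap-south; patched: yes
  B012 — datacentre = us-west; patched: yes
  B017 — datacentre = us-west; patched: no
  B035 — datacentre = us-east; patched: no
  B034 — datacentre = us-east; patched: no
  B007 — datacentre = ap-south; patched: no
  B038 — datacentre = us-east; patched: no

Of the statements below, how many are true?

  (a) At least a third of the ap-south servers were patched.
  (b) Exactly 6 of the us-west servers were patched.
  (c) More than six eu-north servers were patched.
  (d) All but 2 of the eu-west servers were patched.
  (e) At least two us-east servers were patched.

1

(a) ap-south: |A| = 9, |A ∩ B| = 2; needs |A ∩ B| / |A| ≥ 1/3 — false.
(b) us-west: |A| = 8, |A ∩ B| = 7; needs |A ∩ B| = 6 — false.
(c) eu-north: |A| = 7, |A ∩ B| = 6; needs |A ∩ B| > 6 — false.
(d) eu-west: |A| = 7, |A ∩ B| = 5; needs |A ∖ B| = 2 — true.
(e) us-east: |A| = 7, |A ∩ B| = 1; needs |A ∩ B| ≥ 2 — false.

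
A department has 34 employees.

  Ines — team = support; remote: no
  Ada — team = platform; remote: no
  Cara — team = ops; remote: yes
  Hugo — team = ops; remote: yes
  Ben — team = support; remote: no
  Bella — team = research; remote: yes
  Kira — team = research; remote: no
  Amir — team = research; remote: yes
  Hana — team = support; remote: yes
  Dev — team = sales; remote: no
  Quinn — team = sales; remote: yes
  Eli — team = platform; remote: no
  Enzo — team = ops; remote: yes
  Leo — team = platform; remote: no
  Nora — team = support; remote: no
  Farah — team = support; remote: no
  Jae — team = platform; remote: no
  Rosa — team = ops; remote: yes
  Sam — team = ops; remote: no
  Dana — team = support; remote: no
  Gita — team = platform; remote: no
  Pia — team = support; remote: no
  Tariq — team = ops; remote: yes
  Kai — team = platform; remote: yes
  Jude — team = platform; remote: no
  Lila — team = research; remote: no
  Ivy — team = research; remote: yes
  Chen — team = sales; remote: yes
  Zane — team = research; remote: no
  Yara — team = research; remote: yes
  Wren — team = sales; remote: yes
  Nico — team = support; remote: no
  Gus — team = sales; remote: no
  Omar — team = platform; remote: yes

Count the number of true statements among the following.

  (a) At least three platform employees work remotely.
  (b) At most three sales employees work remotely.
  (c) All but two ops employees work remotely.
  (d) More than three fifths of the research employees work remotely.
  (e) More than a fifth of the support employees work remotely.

(a) platform: |A| = 8, |A ∩ B| = 2; needs |A ∩ B| ≥ 3 — false.
(b) sales: |A| = 5, |A ∩ B| = 3; needs |A ∩ B| ≤ 3 — true.
(c) ops: |A| = 6, |A ∩ B| = 5; needs |A ∖ B| = 2 — false.
(d) research: |A| = 7, |A ∩ B| = 4; needs |A ∩ B| / |A| > 3/5 — false.
(e) support: |A| = 8, |A ∩ B| = 1; needs |A ∩ B| / |A| > 1/5 — false.

1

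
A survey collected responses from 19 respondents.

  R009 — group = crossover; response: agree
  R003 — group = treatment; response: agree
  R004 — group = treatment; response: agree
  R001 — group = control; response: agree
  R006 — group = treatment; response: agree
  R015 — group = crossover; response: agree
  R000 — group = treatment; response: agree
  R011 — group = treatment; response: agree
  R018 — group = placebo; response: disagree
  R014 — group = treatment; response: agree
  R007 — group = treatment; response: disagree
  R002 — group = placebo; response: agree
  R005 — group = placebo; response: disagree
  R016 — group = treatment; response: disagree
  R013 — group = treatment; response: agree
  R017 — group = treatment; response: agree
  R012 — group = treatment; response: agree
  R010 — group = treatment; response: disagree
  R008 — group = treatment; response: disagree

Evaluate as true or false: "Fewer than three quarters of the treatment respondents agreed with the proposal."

True

The determiner here denotes the relation: |A ∩ B| / |A| < 3/4.
A (the restrictor) = {R003, R004, R006, R000, R011, R014, R007, R016, R013, R017, R012, R010, R008}, |A| = 13.
A ∩ B = {R003, R004, R006, R000, R011, R014, R013, R017, R012}, so |A ∩ B| = 9.
A ∖ B = {R007, R016, R010, R008}, so |A ∖ B| = 4.
|A ∩ B|/|A| = 9/13, so the statement is true.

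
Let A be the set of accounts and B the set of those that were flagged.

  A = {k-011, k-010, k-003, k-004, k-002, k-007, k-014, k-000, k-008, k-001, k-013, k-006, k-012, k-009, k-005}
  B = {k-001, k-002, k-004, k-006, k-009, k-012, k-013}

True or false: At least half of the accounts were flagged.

Truth condition: |A ∩ B| ≥ |A ∖ B|.
|A| = 15, |A ∩ B| = 7, |A ∖ B| = 8.
7 < 8, so the statement is false.

False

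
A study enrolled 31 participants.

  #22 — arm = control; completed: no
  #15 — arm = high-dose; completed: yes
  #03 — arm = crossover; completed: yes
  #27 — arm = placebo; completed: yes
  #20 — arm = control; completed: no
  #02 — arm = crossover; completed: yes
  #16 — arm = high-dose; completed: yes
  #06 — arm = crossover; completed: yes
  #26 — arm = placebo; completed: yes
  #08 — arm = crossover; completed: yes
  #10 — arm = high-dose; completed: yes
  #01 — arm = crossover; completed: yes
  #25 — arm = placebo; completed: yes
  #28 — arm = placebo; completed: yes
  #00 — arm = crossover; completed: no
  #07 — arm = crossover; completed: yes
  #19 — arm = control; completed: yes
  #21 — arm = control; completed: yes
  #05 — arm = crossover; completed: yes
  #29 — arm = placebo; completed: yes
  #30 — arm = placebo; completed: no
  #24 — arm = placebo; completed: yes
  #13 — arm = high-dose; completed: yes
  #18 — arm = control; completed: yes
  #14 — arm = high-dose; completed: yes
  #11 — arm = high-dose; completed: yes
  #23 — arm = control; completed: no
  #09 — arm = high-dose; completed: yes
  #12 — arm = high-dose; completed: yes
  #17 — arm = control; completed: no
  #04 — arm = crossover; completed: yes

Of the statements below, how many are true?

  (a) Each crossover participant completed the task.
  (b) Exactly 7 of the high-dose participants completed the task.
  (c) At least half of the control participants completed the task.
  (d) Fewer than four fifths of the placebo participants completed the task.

0

(a) crossover: |A| = 9, |A ∩ B| = 8; needs A ⊆ B, i.e. every element of A is in B (|A ∖ B| = 0) — false.
(b) high-dose: |A| = 8, |A ∩ B| = 8; needs |A ∩ B| = 7 — false.
(c) control: |A| = 7, |A ∩ B| = 3; needs |A ∩ B| ≥ |A ∖ B| — false.
(d) placebo: |A| = 7, |A ∩ B| = 6; needs |A ∩ B| / |A| < 4/5 — false.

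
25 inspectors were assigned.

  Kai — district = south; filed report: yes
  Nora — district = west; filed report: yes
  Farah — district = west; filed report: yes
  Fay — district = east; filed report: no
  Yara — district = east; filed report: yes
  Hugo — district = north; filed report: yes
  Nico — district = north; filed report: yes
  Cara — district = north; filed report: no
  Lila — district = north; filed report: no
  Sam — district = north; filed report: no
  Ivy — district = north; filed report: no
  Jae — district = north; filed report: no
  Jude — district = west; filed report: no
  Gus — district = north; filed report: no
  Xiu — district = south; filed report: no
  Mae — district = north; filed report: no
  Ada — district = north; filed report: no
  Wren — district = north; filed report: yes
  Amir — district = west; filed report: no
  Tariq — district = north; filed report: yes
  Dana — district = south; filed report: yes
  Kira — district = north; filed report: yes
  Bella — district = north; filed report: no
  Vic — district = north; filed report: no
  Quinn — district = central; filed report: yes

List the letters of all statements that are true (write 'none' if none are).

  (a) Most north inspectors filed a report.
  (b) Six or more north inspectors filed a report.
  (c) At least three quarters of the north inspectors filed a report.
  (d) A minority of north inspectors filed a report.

(d)

|A| = 15, |A ∩ B| = 5, |A ∖ B| = 10.
(a) |A ∩ B| > |A ∖ B|: fails.
(b) |A ∩ B| ≥ 6: fails.
(c) |A ∩ B| / |A| ≥ 3/4: fails.
(d) |A ∩ B| < |A ∖ B|: holds.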